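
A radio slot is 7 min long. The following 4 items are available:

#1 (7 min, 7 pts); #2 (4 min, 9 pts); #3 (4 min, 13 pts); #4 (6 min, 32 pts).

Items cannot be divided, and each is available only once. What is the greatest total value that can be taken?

32 pts

Check high-value combinations within 7 min:
- #4: duration 6, value 32
- #3: duration 4, value 13
- #2: duration 4, value 9
- #1: duration 7, value 7
Best: 32 pts.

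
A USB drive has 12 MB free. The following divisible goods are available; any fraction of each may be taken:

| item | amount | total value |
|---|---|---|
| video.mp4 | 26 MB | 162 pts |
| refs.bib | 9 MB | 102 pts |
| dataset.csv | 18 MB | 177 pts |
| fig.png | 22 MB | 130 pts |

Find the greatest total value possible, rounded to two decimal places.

131.50

Take in order of value per unit:
- refs.bib (102/9 per unit): all 9 → value 102, running total 102.00
- dataset.csv (177/18 per unit): 3 of 18 → value 3×177/18 = 29.5000, running total 131.50
Total 131.50.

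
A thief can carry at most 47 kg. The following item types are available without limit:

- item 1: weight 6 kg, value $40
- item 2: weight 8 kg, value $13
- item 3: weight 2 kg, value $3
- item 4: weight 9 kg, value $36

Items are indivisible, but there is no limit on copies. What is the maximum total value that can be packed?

$286

Best value-per-unit is item 1 at 40/6; filling with it alone gives 7×40 = 280.
Optimal mix: 7×item 1 + 2×item 3 → weight 46, value 286.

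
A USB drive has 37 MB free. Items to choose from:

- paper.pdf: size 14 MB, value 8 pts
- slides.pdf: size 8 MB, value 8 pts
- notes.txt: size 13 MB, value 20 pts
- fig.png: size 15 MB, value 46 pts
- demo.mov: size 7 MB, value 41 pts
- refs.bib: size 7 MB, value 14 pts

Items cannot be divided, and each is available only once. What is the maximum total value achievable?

Check high-value combinations within 37 MB:
- slides.pdf+fig.png+demo.mov+refs.bib: size 8+15+7+7=37, value 8+46+41+14=109
- notes.txt+fig.png+demo.mov: size 13+15+7=35, value 20+46+41=107
- fig.png+demo.mov+refs.bib: size 15+7+7=29, value 46+41+14=101
- slides.pdf+fig.png+demo.mov: size 8+15+7=30, value 8+46+41=95
- paper.pdf+fig.png+demo.mov: size 14+15+7=36, value 8+46+41=95
Best: 109 pts.

109 pts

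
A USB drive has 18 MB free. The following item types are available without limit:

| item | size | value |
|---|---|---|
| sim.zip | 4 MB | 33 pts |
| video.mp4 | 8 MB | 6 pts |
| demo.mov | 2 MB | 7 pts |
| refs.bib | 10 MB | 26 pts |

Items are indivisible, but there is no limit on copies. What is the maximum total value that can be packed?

139 pts

Best value-per-unit is sim.zip at 33/4; filling with it alone gives 4×33 = 132.
Optimal mix: 4×sim.zip + 1×demo.mov → size 18, value 139.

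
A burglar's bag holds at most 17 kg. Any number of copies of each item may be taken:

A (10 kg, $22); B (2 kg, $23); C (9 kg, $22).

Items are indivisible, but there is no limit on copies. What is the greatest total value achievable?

$184

Best value-per-unit is B at 23/2, and filling with it alone uses weight 8×2=16. No mix of the others beats 8×23 = 184.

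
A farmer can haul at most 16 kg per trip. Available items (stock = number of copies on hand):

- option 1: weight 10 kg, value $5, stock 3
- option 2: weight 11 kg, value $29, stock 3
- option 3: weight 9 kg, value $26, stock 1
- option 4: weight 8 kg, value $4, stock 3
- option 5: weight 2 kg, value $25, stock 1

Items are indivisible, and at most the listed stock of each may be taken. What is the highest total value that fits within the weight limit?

Best selections within weight 16 and stock limits:
- 1×option 2 + 1×option 5: weight 13, value 54
- 1×option 3 + 1×option 5: weight 11, value 51
- 1×option 1 + 1×option 5: weight 12, value 30
Best: $54.

$54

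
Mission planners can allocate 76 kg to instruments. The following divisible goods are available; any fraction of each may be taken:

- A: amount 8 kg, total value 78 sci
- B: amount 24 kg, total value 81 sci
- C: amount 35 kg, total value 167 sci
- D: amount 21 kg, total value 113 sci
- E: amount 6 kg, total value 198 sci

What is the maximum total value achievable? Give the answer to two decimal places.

576.25

Take in order of value per unit:
- E (198/6 per unit): all 6 → value 198, running total 198.00
- A (78/8 per unit): all 8 → value 78, running total 276.00
- D (113/21 per unit): all 21 → value 113, running total 389.00
- C (167/35 per unit): all 35 → value 167, running total 556.00
- B (81/24 per unit): 6 of 24 → value 6×81/24 = 20.2500, running total 576.25
Total 576.25.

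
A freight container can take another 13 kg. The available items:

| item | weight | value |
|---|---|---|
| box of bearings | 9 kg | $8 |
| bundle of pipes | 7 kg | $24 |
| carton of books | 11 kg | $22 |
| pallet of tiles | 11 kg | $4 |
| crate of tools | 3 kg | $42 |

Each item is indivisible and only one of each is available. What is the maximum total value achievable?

$66

This is a 0/1 knapsack; check combinations near the capacity.
- bundle of pipes+crate of tools: weight 7+3=10, value 24+42=66
- box of bearings+crate of tools: weight 9+3=12, value 8+42=50
- crate of tools: weight 3, value 42
- bundle of pipes: weight 7, value 24
Best: $66.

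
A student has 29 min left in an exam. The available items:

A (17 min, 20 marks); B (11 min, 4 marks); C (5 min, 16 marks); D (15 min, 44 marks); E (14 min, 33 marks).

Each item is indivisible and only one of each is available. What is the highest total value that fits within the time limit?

77 marks

Check high-value combinations within 29 min:
- D+E: time 15+14=29, value 44+33=77
- C+D: time 5+15=20, value 16+44=60
- C+E: time 5+14=19, value 16+33=49
Best: 77 marks.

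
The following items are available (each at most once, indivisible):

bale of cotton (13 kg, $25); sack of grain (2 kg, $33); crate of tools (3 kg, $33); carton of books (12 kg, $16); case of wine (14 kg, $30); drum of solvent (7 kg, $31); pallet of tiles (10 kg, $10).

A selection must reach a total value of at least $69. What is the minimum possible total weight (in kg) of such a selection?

Subsets with value ≥ 69, sorted by total weight:
- sack of grain+crate of tools+drum of solvent: weight 12, value 97
- sack of grain+crate of tools+pallet of tiles: weight 15, value 76
- sack of grain+crate of tools+carton of books: weight 17, value 82
- bale of cotton+sack of grain+crate of tools: weight 18, value 91
Minimum weight: 12 kg.

12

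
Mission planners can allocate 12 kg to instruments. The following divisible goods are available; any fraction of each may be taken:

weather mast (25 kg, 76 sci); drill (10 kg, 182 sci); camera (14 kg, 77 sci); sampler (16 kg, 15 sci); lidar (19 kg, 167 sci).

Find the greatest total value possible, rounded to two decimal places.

199.58

Take in order of value per unit:
- drill (182/10 per unit): all 10 → value 182, running total 182.00
- lidar (167/19 per unit): 2 of 19 → value 2×167/19 = 17.5789, running total 199.58
Total 199.58.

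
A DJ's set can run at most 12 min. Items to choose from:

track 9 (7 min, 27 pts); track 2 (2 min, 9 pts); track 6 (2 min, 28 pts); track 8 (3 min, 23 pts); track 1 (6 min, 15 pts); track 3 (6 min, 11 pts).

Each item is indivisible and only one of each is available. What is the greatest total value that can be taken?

78 pts

Check high-value combinations within 12 min:
- track 9+track 6+track 8: duration 7+2+3=12, value 27+28+23=78
- track 6+track 8+track 1: duration 2+3+6=11, value 28+23+15=66
- track 9+track 2+track 6: duration 7+2+2=11, value 27+9+28=64
- track 6+track 8+track 3: duration 2+3+6=11, value 28+23+11=62
Best: 78 pts.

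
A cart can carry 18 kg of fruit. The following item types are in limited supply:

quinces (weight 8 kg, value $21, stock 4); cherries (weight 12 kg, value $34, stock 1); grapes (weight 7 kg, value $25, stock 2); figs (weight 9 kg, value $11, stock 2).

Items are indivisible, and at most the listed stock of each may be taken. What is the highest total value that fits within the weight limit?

$50

Best selections within weight 18 and stock limits:
- 2×grapes: weight 14, value 50
- 1×quinces + 1×grapes: weight 15, value 46
Best: $50.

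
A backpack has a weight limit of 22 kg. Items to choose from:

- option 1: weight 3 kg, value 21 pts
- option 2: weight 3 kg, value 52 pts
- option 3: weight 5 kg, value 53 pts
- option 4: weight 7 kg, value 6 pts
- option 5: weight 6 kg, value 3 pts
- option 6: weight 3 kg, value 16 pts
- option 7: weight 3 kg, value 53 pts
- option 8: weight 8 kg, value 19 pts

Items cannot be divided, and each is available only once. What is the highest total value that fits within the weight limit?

Check high-value combinations within 22 kg:
- option 1+option 2+option 3+option 7+option 8: weight 3+3+5+3+8=22, value 21+52+53+53+19=198
- option 1+option 2+option 3+option 6+option 7: weight 3+3+5+3+3=17, value 21+52+53+16+53=195
- option 2+option 3+option 6+option 7+option 8: weight 3+5+3+3+8=22, value 52+53+16+53+19=193
- option 1+option 2+option 3+option 4+option 7: weight 3+3+5+7+3=21, value 21+52+53+6+53=185
- option 1+option 2+option 3+option 5+option 7: weight 3+3+5+6+3=20, value 21+52+53+3+53=182
Best: 198 pts.

198 pts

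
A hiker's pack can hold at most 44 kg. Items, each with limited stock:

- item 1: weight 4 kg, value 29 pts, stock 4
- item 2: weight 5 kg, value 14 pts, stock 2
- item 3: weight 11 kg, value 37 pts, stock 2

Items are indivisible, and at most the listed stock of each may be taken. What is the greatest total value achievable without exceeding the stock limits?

204 pts

Top feasible selections:
- 4×item 1 + 1×item 2 + 2×item 3: weight 43, value 204
- 4×item 1 + 2×item 3: weight 38, value 190
Best: 204 pts.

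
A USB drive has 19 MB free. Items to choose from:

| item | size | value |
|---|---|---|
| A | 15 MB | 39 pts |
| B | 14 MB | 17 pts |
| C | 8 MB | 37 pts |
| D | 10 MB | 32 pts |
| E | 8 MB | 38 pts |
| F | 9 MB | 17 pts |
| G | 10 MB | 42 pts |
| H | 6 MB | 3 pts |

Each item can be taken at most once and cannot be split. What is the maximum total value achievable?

80 pts

Check high-value combinations within 19 MB:
- E+G: size 8+10=18, value 38+42=80
- C+G: size 8+10=18, value 37+42=79
- C+E: size 8+8=16, value 37+38=75
- D+E: size 10+8=18, value 32+38=70
- C+D: size 8+10=18, value 37+32=69
Best: 80 pts.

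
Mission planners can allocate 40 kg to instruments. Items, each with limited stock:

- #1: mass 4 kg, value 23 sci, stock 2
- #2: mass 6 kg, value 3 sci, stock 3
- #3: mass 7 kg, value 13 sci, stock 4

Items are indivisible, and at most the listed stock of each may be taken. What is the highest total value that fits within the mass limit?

Best selections within mass 40 and stock limits:
- 2×#1 + 4×#3: mass 36, value 98
- 2×#1 + 1×#2 + 3×#3: mass 35, value 88
- 2×#1 + 3×#3: mass 29, value 85
- 2×#1 + 3×#2 + 2×#3: mass 40, value 81
Best: 98 sci.

98 sci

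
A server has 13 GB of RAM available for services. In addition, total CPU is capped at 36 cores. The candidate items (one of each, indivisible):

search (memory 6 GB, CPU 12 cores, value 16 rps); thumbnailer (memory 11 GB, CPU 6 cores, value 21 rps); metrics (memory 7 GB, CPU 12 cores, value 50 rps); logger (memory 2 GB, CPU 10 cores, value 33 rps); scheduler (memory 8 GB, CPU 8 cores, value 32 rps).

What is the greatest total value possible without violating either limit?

Feasible sets respecting both limits:
- metrics+logger: memory 9, CPU 22, value 83
- search+metrics: memory 13, CPU 24, value 66
- logger+scheduler: memory 10, CPU 18, value 65
- thumbnailer+logger: memory 13, CPU 16, value 54
Best: 83 rps.

83 rps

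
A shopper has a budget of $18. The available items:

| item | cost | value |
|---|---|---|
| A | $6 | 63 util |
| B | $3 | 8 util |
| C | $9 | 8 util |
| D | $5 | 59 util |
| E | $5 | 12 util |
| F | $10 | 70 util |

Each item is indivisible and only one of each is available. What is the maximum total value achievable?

137 util

This is a 0/1 knapsack; check combinations near the capacity.
- B+D+F: cost 3+5+10=18, value 8+59+70=137
- A+D+E: cost 6+5+5=16, value 63+59+12=134
- A+F: cost 6+10=16, value 63+70=133
- A+B+D: cost 6+3+5=14, value 63+8+59=130
- D+F: cost 5+10=15, value 59+70=129
Best: 137 util.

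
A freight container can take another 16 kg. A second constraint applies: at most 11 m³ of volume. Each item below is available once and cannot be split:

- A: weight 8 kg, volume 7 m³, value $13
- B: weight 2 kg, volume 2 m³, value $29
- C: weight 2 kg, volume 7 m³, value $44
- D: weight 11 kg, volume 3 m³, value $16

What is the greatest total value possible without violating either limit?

Feasible sets respecting both limits:
- B+C: weight 4, volume 9, value 73
- C+D: weight 13, volume 10, value 60
- B+D: weight 13, volume 5, value 45
Best: $73.

$73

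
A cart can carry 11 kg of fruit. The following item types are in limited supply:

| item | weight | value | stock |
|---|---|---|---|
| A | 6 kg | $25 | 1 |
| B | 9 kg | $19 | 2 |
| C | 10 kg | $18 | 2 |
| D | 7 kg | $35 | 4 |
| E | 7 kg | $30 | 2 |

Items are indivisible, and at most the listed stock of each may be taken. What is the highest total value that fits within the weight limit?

$35

Best selections within weight 11 and stock limits:
- 1×D: weight 7, value 35
- 1×E: weight 7, value 30
Best: $35.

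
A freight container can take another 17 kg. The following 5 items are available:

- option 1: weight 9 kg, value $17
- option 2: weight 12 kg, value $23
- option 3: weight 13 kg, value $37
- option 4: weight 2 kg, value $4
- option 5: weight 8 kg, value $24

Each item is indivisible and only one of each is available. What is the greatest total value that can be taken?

Check high-value combinations within 17 kg:
- option 3+option 4: weight 13+2=15, value 37+4=41
- option 1+option 5: weight 9+8=17, value 17+24=41
- option 3: weight 13, value 37
Best: $41.

$41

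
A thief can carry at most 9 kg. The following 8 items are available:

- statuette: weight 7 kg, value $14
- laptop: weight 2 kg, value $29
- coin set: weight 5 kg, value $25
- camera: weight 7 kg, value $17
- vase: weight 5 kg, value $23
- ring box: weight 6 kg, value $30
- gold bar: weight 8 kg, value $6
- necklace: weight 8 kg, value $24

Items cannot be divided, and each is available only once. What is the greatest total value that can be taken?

Check high-value combinations within 9 kg:
- laptop+ring box: weight 2+6=8, value 29+30=59
- laptop+coin set: weight 2+5=7, value 29+25=54
- laptop+vase: weight 2+5=7, value 29+23=52
- laptop+camera: weight 2+7=9, value 29+17=46
- statuette+laptop: weight 7+2=9, value 14+29=43
Best: $59.

$59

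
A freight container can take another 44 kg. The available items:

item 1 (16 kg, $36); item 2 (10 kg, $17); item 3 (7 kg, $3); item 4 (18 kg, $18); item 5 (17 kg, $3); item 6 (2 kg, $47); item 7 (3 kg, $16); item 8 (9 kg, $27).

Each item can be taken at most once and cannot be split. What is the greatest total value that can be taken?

Check high-value combinations within 44 kg:
- item 1+item 2+item 6+item 7+item 8: weight 16+10+2+3+9=40, value 36+17+47+16+27=143
- item 1+item 2+item 3+item 6+item 8: weight 16+10+7+2+9=44, value 36+17+3+47+27=130
- item 1+item 3+item 6+item 7+item 8: weight 16+7+2+3+9=37, value 36+3+47+16+27=129
Best: $143.

$143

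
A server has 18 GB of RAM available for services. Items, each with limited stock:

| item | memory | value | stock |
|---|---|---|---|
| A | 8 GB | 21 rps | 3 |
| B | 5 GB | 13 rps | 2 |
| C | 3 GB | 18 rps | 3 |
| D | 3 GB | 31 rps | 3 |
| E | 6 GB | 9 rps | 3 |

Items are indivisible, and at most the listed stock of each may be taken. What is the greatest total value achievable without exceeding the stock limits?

Top feasible selections:
- 3×C + 3×D: memory 18, value 147
- 2×C + 3×D: memory 15, value 129
- 1×B + 1×C + 3×D: memory 17, value 124
- 1×C + 3×D + 1×E: memory 18, value 120
Best: 147 rps.

147 rps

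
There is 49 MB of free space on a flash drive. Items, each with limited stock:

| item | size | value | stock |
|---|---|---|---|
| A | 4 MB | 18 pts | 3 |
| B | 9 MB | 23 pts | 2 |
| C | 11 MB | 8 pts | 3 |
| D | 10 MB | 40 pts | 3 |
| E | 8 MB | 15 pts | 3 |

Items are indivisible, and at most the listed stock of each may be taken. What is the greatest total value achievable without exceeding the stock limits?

179 pts

Top feasible selections:
- 2×A + 1×B + 3×D: size 47, value 179
- 3×A + 3×D: size 42, value 174
- 3×A + 1×B + 2×D + 1×E: size 49, value 172
Best: 179 pts.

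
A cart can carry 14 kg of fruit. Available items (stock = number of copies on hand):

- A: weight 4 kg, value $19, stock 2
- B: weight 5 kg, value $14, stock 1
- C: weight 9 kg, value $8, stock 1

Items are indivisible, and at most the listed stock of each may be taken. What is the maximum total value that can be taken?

$52

Top feasible selections:
- 2×A + 1×B: weight 13, value 52
- 2×A: weight 8, value 38
- 1×A + 1×B: weight 9, value 33
Best: $52.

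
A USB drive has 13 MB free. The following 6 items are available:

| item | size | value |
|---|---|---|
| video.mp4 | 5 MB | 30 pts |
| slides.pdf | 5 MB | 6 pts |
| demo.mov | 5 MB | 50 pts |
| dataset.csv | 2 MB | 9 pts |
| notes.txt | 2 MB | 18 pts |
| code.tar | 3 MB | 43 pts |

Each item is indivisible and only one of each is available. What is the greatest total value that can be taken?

123 pts

Check high-value combinations within 13 MB:
- video.mp4+demo.mov+code.tar: size 5+5+3=13, value 30+50+43=123
- demo.mov+dataset.csv+notes.txt+code.tar: size 5+2+2+3=12, value 50+9+18+43=120
- demo.mov+notes.txt+code.tar: size 5+2+3=10, value 50+18+43=111
- demo.mov+dataset.csv+code.tar: size 5+2+3=10, value 50+9+43=102
- video.mp4+dataset.csv+notes.txt+code.tar: size 5+2+2+3=12, value 30+9+18+43=100
Best: 123 pts.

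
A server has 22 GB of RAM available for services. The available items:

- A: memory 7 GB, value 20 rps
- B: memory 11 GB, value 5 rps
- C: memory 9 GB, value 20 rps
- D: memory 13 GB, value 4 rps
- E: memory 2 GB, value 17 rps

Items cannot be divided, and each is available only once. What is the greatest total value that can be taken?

57 rps

Check high-value combinations within 22 GB:
- A+C+E: memory 7+9+2=18, value 20+20+17=57
- A+B+E: memory 7+11+2=20, value 20+5+17=42
- B+C+E: memory 11+9+2=22, value 5+20+17=42
- A+D+E: memory 7+13+2=22, value 20+4+17=41
- A+C: memory 7+9=16, value 20+20=40
Best: 57 rps.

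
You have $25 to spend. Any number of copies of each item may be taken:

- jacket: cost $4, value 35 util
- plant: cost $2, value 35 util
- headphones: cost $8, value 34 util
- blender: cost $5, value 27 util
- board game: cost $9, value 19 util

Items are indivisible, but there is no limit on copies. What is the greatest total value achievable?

Best value-per-unit is plant at 35/2, and filling with it alone uses cost 12×2=24. No mix of the others beats 12×35 = 420.

420 util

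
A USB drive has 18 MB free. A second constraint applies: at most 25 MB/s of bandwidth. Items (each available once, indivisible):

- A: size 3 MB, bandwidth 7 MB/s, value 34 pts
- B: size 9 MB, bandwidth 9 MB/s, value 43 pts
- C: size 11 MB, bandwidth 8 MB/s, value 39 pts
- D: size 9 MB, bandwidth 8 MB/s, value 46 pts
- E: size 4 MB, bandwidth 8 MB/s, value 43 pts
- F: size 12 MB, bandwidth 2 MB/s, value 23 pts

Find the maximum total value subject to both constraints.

Feasible sets respecting both limits:
- A+D+E: size 16, bandwidth 23, value 123
- A+B+E: size 16, bandwidth 24, value 120
- A+C+E: size 18, bandwidth 23, value 116
Best: 123 pts.

123 pts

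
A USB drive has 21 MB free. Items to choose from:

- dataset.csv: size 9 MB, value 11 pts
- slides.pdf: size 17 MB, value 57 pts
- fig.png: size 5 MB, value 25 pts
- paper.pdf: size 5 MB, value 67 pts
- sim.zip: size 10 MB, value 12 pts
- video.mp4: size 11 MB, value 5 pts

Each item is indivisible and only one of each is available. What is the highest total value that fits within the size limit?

Check high-value combinations within 21 MB:
- fig.png+paper.pdf+sim.zip: size 5+5+10=20, value 25+67+12=104
- dataset.csv+fig.png+paper.pdf: size 9+5+5=19, value 11+25+67=103
- fig.png+paper.pdf+video.mp4: size 5+5+11=21, value 25+67+5=97
- fig.png+paper.pdf: size 5+5=10, value 25+67=92
- paper.pdf+sim.zip: size 5+10=15, value 67+12=79
Best: 104 pts.

104 pts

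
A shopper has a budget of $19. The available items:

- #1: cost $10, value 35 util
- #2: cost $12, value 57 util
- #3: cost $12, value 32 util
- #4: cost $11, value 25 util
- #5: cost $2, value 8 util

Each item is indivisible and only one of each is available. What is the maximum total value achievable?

65 util

Check high-value combinations within $19:
- #2+#5: cost 12+2=14, value 57+8=65
- #2: cost 12, value 57
- #1+#5: cost 10+2=12, value 35+8=43
Best: 65 util.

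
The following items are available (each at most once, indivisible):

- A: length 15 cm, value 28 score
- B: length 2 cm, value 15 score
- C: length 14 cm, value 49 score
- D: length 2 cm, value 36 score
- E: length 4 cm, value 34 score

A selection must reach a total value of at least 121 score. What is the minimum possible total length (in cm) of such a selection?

Subsets with value ≥ 121, sorted by total length:
- B+C+D+E: length 22, value 134
- A+B+C+D: length 33, value 128
- A+C+D+E: length 35, value 147
- A+B+C+E: length 35, value 126
Minimum length: 22 cm.

22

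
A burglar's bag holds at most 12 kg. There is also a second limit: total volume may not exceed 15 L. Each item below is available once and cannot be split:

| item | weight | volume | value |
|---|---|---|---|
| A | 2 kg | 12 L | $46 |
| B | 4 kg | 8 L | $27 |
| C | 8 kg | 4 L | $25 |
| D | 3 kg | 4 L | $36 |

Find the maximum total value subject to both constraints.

$63

Feasible sets respecting both limits:
- B+D: weight 7, volume 12, value 63
- C+D: weight 11, volume 8, value 61
- B+C: weight 12, volume 12, value 52
Best: $63.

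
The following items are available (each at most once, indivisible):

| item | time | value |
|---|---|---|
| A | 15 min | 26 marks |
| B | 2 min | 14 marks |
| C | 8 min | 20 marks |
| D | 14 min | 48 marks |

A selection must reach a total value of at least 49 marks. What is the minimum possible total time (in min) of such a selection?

Subsets with value ≥ 49, sorted by total time:
- B+D: time 16, value 62
- C+D: time 22, value 68
- B+C+D: time 24, value 82
- A+B+C: time 25, value 60
Minimum time: 16 min.

16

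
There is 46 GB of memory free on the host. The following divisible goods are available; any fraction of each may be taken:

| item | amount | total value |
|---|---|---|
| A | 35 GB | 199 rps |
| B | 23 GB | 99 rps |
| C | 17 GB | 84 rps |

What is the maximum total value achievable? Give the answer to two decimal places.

Take in order of value per unit:
- A (199/35 per unit): all 35 → value 199, running total 199.00
- C (84/17 per unit): 11 of 17 → value 11×84/17 = 54.3529, running total 253.35
Total 253.35.

253.35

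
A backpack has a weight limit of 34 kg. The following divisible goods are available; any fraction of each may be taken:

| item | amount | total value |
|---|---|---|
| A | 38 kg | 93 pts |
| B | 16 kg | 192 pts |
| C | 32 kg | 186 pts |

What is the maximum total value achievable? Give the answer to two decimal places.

Take in order of value per unit:
- B (192/16 per unit): all 16 → value 192, running total 192.00
- C (186/32 per unit): 18 of 32 → value 18×186/32 = 104.6250, running total 296.63
Total 296.63.

296.63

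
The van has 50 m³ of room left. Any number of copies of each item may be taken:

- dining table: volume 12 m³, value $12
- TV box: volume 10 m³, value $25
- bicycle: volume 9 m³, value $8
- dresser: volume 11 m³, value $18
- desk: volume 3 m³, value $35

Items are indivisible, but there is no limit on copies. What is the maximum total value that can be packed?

Best value-per-unit is desk at 35/3, and filling with it alone uses volume 16×3=48. No mix of the others beats 16×35 = 560.

$560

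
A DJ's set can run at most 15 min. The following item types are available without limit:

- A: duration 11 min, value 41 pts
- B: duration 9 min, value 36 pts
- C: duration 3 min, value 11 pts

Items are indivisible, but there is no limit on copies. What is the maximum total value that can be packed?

Best value-per-unit is B at 36/9; filling with it alone gives 1×36 = 36.
Optimal mix: 1×B + 2×C → duration 15, value 58.

58 pts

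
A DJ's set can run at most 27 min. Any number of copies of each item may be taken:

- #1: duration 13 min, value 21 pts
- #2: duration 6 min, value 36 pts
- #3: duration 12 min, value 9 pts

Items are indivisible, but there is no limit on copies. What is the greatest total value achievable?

Best value-per-unit is #2 at 36/6, and filling with it alone uses duration 4×6=24. No mix of the others beats 4×36 = 144.

144 pts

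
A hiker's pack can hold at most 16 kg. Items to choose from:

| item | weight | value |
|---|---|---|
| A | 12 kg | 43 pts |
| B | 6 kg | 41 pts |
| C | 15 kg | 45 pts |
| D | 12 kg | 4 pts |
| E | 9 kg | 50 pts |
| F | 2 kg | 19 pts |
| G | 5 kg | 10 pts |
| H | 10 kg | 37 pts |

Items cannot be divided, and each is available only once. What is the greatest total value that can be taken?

91 pts

Check high-value combinations within 16 kg:
- B+E: weight 6+9=15, value 41+50=91
- E+F+G: weight 9+2+5=16, value 50+19+10=79
- B+H: weight 6+10=16, value 41+37=78
- B+F+G: weight 6+2+5=13, value 41+19+10=70
Best: 91 pts.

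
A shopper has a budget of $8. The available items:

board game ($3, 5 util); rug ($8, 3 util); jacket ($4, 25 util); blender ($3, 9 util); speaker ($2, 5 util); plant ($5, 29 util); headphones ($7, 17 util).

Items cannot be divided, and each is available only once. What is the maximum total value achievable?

Check high-value combinations within $8:
- blender+plant: cost 3+5=8, value 9+29=38
- jacket+blender: cost 4+3=7, value 25+9=34
- speaker+plant: cost 2+5=7, value 5+29=34
- board game+plant: cost 3+5=8, value 5+29=34
Best: 38 util.

38 util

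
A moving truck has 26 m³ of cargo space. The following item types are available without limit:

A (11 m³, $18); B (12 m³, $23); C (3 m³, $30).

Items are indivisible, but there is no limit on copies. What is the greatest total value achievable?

$240

Best value-per-unit is C at 30/3, and filling with it alone uses volume 8×3=24. No mix of the others beats 8×30 = 240.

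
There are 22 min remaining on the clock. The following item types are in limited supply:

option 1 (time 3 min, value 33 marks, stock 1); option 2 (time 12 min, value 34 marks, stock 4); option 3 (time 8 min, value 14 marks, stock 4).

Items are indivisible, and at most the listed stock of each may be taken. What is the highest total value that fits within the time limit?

67 marks

Top feasible selections:
- 1×option 1 + 1×option 2: time 15, value 67
- 1×option 1 + 2×option 3: time 19, value 61
- 1×option 2 + 1×option 3: time 20, value 48
- 1×option 1 + 1×option 3: time 11, value 47
Best: 67 marks.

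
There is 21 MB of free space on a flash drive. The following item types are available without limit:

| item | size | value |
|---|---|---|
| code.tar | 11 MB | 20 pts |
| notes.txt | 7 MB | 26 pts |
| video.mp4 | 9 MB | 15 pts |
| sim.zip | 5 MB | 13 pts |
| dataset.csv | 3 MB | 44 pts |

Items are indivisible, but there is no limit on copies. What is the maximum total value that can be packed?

308 pts

Best value-per-unit is dataset.csv at 44/3, and filling with it alone uses size 7×3=21. No mix of the others beats 7×44 = 308.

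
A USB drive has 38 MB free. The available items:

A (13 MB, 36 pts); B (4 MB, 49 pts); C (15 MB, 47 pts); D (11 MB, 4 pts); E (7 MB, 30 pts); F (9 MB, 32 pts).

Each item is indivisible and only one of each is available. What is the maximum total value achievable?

158 pts

Check high-value combinations within 38 MB:
- B+C+E+F: size 4+15+7+9=35, value 49+47+30+32=158
- A+B+E+F: size 13+4+7+9=33, value 36+49+30+32=147
- A+B+C: size 13+4+15=32, value 36+49+47=132
- B+C+D+E: size 4+15+11+7=37, value 49+47+4+30=130
Best: 158 pts.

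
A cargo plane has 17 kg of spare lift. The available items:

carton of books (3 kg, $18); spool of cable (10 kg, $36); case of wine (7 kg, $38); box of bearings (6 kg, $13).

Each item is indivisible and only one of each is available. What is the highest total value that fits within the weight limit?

$74

Check high-value combinations within 17 kg:
- spool of cable+case of wine: weight 10+7=17, value 36+38=74
- carton of books+case of wine+box of bearings: weight 3+7+6=16, value 18+38+13=69
- carton of books+case of wine: weight 3+7=10, value 18+38=56
Best: $74.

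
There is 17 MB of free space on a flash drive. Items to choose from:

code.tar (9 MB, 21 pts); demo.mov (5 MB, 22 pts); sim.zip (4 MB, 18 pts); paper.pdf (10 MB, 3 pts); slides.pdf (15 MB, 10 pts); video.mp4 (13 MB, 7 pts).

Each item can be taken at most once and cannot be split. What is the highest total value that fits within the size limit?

Check high-value combinations within 17 MB:
- code.tar+demo.mov: size 9+5=14, value 21+22=43
- demo.mov+sim.zip: size 5+4=9, value 22+18=40
- code.tar+sim.zip: size 9+4=13, value 21+18=39
Best: 43 pts.

43 pts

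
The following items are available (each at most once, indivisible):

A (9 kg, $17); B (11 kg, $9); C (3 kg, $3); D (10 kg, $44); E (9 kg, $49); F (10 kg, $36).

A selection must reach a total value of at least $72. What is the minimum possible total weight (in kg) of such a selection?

19

Subsets with value ≥ 72, sorted by total weight:
- D+E: weight 19, value 93
- E+F: weight 19, value 85
- D+F: weight 20, value 80
Minimum weight: 19 kg.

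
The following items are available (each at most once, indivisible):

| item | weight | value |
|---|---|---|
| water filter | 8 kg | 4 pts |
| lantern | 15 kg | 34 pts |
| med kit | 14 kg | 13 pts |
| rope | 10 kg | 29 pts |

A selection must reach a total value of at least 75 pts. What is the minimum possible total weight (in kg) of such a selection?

39

Subsets with value ≥ 75, sorted by total weight:
- lantern+med kit+rope: weight 39, value 76
- water filter+lantern+med kit+rope: weight 47, value 80
Minimum weight: 39 kg.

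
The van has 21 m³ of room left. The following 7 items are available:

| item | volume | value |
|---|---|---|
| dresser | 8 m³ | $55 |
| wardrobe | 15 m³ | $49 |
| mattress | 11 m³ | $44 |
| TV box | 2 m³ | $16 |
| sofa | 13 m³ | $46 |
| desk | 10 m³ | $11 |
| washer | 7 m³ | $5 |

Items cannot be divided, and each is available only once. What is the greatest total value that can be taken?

$115

This is a 0/1 knapsack; check combinations near the capacity.
- dresser+mattress+TV box: volume 8+11+2=21, value 55+44+16=115
- dresser+sofa: volume 8+13=21, value 55+46=101
- dresser+mattress: volume 8+11=19, value 55+44=99
- dresser+TV box+desk: volume 8+2+10=20, value 55+16+11=82
Best: $115.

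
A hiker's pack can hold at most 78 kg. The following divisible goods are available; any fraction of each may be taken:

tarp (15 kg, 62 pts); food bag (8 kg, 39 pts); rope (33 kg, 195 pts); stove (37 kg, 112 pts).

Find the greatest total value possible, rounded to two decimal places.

362.59

Take in order of value per unit:
- rope (195/33 per unit): all 33 → value 195, running total 195.00
- food bag (39/8 per unit): all 8 → value 39, running total 234.00
- tarp (62/15 per unit): all 15 → value 62, running total 296.00
- stove (112/37 per unit): 22 of 37 → value 22×112/37 = 66.5946, running total 362.59
Total 362.59.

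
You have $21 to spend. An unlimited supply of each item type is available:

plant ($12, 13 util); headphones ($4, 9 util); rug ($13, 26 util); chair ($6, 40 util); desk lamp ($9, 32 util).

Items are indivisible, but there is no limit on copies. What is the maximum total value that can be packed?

120 util

Best value-per-unit is chair at 40/6, and filling with it alone uses cost 3×6=18. No mix of the others beats 3×40 = 120.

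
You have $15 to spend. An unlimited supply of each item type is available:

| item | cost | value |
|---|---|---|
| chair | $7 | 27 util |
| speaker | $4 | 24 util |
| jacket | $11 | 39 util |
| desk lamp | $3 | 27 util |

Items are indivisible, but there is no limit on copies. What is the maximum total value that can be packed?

Best value-per-unit is desk lamp at 27/3, and filling with it alone uses cost 5×3=15. No mix of the others beats 5×27 = 135.

135 util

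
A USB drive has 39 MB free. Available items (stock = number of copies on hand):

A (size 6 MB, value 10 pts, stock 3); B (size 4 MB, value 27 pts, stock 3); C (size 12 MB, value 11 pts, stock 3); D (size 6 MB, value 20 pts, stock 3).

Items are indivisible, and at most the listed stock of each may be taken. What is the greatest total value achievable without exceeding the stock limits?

Best selections within size 39 and stock limits:
- 1×A + 3×B + 3×D: size 36, value 151
- 3×B + 3×D: size 30, value 141
- 2×A + 3×B + 2×D: size 36, value 141
- 2×A + 2×B + 3×D: size 38, value 134
Best: 151 pts.

151 pts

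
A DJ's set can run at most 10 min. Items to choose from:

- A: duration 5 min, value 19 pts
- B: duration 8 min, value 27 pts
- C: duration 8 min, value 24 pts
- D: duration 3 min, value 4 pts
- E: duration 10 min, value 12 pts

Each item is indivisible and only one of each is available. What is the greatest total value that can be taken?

27 pts

Check high-value combinations within 10 min:
- B: duration 8, value 27
- C: duration 8, value 24
- A+D: duration 5+3=8, value 19+4=23
- A: duration 5, value 19
Best: 27 pts.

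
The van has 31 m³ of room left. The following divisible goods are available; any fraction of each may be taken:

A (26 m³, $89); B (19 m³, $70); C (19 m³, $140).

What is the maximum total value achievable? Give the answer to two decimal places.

184.21

Take in order of value per unit:
- C (140/19 per unit): all 19 → value 140, running total 140.00
- B (70/19 per unit): 12 of 19 → value 12×70/19 = 44.2105, running total 184.21
Total 184.21.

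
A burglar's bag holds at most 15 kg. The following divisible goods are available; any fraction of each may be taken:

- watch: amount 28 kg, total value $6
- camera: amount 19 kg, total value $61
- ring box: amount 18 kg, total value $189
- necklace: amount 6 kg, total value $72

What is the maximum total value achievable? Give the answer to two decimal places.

166.50

Take in order of value per unit:
- necklace (72/6 per unit): all 6 → value 72, running total 72.00
- ring box (189/18 per unit): 9 of 18 → value 9×189/18 = 94.5000, running total 166.50
Total 166.50.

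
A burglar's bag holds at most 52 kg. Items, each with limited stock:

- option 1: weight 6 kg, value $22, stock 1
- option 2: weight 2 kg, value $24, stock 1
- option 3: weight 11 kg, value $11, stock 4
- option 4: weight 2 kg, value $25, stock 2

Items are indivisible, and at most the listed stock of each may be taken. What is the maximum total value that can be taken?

Best selections within weight 52 and stock limits:
- 1×option 1 + 1×option 2 + 3×option 3 + 2×option 4: weight 45, value 129
- 1×option 1 + 1×option 2 + 2×option 3 + 2×option 4: weight 34, value 118
- 1×option 2 + 4×option 3 + 2×option 4: weight 50, value 118
- 1×option 1 + 1×option 2 + 1×option 3 + 2×option 4: weight 23, value 107
Best: $129.

$129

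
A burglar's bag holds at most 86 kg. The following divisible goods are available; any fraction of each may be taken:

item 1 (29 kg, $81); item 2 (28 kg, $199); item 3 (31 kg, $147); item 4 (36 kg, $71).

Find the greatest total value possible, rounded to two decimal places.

Take in order of value per unit:
- item 2 (199/28 per unit): all 28 → value 199, running total 199.00
- item 3 (147/31 per unit): all 31 → value 147, running total 346.00
- item 1 (81/29 per unit): 27 of 29 → value 27×81/29 = 75.4138, running total 421.41
Total 421.41.

421.41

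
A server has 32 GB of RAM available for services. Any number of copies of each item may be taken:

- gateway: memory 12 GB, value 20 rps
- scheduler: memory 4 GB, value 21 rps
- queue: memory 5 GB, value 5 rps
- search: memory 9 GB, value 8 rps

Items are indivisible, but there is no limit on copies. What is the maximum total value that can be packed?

168 rps

Best value-per-unit is scheduler at 21/4, and filling with it alone uses memory 8×4=32. No mix of the others beats 8×21 = 168.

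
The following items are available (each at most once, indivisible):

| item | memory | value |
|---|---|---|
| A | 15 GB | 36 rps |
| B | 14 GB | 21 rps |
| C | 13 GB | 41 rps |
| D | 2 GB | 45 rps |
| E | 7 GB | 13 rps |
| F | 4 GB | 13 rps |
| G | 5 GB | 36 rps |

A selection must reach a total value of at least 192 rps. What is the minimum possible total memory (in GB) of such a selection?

53

Subsets with value ≥ 192, sorted by total memory:
- A+B+C+D+F+G: memory 53, value 192
- A+B+C+D+E+G: memory 56, value 192
- A+B+C+D+E+F+G: memory 60, value 205
Minimum memory: 53 GB.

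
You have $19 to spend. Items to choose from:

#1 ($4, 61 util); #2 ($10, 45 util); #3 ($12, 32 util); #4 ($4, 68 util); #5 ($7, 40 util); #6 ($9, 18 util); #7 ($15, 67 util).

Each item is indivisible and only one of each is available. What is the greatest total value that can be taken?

Check high-value combinations within $19:
- #1+#2+#4: cost 4+10+4=18, value 61+45+68=174
- #1+#4+#5: cost 4+4+7=15, value 61+68+40=169
- #1+#4+#6: cost 4+4+9=17, value 61+68+18=147
Best: 174 util.

174 util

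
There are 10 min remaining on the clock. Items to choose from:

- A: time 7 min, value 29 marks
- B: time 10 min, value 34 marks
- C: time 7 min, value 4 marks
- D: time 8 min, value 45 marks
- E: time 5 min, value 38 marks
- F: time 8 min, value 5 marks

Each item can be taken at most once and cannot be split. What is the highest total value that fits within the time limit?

45 marks

Check high-value combinations within 10 min:
- D: time 8, value 45
- E: time 5, value 38
- B: time 10, value 34
- A: time 7, value 29
Best: 45 marks.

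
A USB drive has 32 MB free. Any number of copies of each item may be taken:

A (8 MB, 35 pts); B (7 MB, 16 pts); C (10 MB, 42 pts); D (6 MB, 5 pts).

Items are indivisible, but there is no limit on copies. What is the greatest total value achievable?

140 pts

Best value-per-unit is A at 35/8, and filling with it alone uses size 4×8=32. No mix of the others beats 4×35 = 140.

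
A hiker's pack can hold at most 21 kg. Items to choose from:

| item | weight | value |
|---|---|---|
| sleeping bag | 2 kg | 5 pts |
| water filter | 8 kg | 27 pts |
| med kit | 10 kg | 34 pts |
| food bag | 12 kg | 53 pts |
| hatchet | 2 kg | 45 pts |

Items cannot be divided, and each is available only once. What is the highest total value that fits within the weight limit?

106 pts

This is a 0/1 knapsack; check combinations near the capacity.
- water filter+med kit+hatchet: weight 8+10+2=20, value 27+34+45=106
- sleeping bag+food bag+hatchet: weight 2+12+2=16, value 5+53+45=103
- food bag+hatchet: weight 12+2=14, value 53+45=98
- sleeping bag+med kit+hatchet: weight 2+10+2=14, value 5+34+45=84
- water filter+food bag: weight 8+12=20, value 27+53=80
Best: 106 pts.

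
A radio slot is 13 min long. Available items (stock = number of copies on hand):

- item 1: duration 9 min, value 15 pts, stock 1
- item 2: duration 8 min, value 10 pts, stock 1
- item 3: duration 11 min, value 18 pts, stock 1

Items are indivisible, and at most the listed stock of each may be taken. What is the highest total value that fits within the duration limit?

18 pts

Best selections within duration 13 and stock limits:
- 1×item 3: duration 11, value 18
- 1×item 1: duration 9, value 15
Best: 18 pts.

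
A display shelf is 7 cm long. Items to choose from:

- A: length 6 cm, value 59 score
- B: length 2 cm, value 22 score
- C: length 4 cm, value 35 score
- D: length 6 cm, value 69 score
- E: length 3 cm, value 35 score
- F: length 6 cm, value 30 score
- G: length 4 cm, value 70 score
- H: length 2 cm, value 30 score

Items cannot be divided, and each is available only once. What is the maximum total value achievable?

Check high-value combinations within 7 cm:
- E+G: length 3+4=7, value 35+70=105
- G+H: length 4+2=6, value 70+30=100
- B+G: length 2+4=6, value 22+70=92
- B+E+H: length 2+3+2=7, value 22+35+30=87
- G: length 4, value 70
Best: 105 score.

105 score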